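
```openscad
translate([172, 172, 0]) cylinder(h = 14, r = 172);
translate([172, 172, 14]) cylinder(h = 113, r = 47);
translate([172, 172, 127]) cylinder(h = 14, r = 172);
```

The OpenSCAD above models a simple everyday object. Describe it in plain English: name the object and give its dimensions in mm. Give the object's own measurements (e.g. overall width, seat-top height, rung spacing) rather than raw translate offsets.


A spool: two coaxial disc flanges of radius 172 mm and thickness 14 mm, joined by a core cylinder of radius 47 mm and height 113 mm. The lower flange rests on z = 0 and the three cylinders share a vertical axis.


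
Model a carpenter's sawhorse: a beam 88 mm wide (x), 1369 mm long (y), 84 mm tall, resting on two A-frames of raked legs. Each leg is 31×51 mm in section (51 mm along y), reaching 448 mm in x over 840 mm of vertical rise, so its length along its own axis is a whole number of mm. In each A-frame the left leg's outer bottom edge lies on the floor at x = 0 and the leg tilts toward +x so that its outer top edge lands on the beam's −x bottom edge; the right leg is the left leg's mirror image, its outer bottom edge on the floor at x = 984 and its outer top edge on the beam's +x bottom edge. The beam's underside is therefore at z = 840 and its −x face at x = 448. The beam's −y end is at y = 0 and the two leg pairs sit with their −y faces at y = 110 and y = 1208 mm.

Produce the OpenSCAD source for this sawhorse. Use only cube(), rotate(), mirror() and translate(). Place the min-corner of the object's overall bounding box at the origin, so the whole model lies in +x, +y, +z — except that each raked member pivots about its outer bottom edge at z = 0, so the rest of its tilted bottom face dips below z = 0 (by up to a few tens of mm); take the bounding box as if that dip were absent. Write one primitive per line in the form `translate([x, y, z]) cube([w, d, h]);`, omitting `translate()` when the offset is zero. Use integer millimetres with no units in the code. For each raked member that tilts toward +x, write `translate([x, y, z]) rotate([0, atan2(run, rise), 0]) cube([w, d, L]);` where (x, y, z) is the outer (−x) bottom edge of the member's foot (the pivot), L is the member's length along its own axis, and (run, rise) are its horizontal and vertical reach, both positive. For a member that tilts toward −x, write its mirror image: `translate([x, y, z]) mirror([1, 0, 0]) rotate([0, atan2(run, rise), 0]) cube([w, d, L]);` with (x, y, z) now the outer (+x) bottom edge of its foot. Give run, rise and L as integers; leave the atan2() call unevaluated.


translate([448, 0, 840]) cube([88, 1369, 84]);
translate([0, 110, 0]) rotate([0, atan2(448, 840), 0]) cube([31, 51, 952]);
translate([984, 110, 0]) mirror([1, 0, 0]) rotate([0, atan2(448, 840), 0]) cube([31, 51, 952]);
translate([0, 1208, 0]) rotate([0, atan2(448, 840), 0]) cube([31, 51, 952]);
translate([984, 1208, 0]) mirror([1, 0, 0]) rotate([0, atan2(448, 840), 0]) cube([31, 51, 952]);


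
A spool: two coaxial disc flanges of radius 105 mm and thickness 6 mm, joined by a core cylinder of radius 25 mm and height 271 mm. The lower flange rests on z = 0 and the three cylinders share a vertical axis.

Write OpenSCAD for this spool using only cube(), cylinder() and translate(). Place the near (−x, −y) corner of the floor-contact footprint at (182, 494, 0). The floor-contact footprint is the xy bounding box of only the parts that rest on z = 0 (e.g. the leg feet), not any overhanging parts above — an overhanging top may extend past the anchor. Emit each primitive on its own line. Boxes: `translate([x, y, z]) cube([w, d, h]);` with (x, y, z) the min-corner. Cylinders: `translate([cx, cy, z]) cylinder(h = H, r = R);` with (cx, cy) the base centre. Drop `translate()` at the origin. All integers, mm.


translate([287, 599, 0]) cylinder(h = 6, r = 105);
translate([287, 599, 6]) cylinder(h = 271, r = 25);
translate([287, 599, 277]) cylinder(h = 6, r = 105);


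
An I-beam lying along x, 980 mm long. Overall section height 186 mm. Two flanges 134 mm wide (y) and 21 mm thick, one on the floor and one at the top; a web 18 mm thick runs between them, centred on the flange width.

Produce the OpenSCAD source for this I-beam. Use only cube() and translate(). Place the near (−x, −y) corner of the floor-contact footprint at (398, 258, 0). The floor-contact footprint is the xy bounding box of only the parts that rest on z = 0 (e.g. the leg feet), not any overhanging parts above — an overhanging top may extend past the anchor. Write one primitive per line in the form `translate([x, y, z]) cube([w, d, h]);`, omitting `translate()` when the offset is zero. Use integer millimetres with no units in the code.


translate([398, 258, 0]) cube([980, 134, 21]);
translate([398, 316, 21]) cube([980, 18, 144]);
translate([398, 258, 165]) cube([980, 134, 21]);


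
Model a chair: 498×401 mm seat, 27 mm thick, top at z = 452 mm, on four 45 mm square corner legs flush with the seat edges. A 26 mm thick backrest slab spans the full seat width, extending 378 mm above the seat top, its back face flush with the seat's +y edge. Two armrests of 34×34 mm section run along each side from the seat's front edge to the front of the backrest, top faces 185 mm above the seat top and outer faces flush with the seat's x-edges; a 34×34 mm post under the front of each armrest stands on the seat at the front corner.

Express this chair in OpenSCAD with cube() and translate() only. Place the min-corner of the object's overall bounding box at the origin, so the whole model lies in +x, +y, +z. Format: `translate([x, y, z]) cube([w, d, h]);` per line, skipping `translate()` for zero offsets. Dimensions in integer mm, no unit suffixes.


translate([0, 0, 425]) cube([498, 401, 27]);
cube([45, 45, 425]);
translate([453, 0, 0]) cube([45, 45, 425]);
translate([0, 356, 0]) cube([45, 45, 425]);
translate([453, 356, 0]) cube([45, 45, 425]);
translate([0, 375, 452]) cube([498, 26, 378]);
translate([0, 0, 603]) cube([34, 375, 34]);
translate([464, 0, 603]) cube([34, 375, 34]);
translate([0, 0, 452]) cube([34, 34, 151]);
translate([464, 0, 452]) cube([34, 34, 151]);


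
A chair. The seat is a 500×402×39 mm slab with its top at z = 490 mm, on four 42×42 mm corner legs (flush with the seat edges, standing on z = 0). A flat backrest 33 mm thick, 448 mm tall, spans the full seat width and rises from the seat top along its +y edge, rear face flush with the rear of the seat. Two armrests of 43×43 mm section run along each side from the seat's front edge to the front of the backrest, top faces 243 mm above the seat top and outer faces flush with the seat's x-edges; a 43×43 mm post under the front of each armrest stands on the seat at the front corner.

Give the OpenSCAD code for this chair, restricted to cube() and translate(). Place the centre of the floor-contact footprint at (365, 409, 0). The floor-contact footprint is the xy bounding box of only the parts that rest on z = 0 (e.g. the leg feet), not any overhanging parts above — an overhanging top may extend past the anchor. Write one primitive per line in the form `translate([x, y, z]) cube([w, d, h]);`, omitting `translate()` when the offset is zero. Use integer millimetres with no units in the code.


translate([115, 208, 451]) cube([500, 402, 39]);
translate([115, 208, 0]) cube([42, 42, 451]);
translate([573, 208, 0]) cube([42, 42, 451]);
translate([115, 568, 0]) cube([42, 42, 451]);
translate([573, 568, 0]) cube([42, 42, 451]);
translate([115, 577, 490]) cube([500, 33, 448]);
translate([115, 208, 690]) cube([43, 369, 43]);
translate([572, 208, 690]) cube([43, 369, 43]);
translate([115, 208, 490]) cube([43, 43, 200]);
translate([572, 208, 490]) cube([43, 43, 200]);


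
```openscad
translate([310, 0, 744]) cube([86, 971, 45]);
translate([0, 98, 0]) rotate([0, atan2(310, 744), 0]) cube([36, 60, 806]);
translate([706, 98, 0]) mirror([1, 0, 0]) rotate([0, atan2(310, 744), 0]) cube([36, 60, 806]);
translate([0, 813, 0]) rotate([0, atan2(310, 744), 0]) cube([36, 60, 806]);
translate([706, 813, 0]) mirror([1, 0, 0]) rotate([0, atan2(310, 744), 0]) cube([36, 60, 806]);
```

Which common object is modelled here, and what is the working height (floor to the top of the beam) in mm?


A sawhorse. The overall height is 789 mm.

A beam across two mirrored pairs of raked legs — a sawhorse. The beam's underside is at z = 744 (matching the legs' vertical rise in atan2(310, 744)) and the beam is 45 mm tall, so its top is at 744 + 45 = 789 mm. The raked legs top out at the beam's underside, so that is the highest point.


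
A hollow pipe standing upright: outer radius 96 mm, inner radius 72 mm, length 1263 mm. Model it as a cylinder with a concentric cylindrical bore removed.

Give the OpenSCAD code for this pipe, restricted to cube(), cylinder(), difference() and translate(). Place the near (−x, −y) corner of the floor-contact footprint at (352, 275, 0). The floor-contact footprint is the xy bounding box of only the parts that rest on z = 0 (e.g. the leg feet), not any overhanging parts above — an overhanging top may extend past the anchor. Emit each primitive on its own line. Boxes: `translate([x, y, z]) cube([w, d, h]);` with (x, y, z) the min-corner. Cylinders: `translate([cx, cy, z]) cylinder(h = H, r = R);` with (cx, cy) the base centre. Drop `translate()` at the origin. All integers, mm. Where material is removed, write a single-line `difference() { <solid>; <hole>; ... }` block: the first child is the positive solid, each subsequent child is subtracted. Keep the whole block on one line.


difference() { translate([448, 371, 0]) cylinder(h = 1263, r = 96); translate([448, 371, 0]) cylinder(h = 1263, r = 72); }


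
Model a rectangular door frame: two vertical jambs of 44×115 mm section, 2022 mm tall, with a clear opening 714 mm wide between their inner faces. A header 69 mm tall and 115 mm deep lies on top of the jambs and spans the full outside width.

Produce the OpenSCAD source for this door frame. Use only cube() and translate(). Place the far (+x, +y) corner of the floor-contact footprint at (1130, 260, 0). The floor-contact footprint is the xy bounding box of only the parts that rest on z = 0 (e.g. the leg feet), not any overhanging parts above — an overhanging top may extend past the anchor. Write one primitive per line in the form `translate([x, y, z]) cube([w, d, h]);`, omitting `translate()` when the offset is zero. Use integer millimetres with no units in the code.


translate([328, 145, 0]) cube([44, 115, 2022]);
translate([1086, 145, 0]) cube([44, 115, 2022]);
translate([328, 145, 2022]) cube([802, 115, 69]);


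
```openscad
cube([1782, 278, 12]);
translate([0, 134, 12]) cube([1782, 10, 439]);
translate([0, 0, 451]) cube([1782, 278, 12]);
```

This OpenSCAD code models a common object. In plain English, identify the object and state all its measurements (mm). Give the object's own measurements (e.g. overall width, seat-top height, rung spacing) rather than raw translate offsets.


An I-beam lying along x, 1782 mm long. Overall section height 463 mm. Two flanges 278 mm wide (y) and 12 mm thick, one on the floor and one at the top; a web 10 mm thick runs between them, centred on the flange width.


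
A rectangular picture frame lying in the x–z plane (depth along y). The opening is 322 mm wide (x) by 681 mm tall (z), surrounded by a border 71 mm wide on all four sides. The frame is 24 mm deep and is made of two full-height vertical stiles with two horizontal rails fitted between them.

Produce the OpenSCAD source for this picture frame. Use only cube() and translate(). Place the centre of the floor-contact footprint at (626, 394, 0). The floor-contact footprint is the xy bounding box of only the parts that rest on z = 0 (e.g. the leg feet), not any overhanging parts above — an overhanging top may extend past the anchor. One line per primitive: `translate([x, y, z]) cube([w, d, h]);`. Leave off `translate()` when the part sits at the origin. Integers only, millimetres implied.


translate([394, 382, 0]) cube([71, 24, 823]);
translate([787, 382, 0]) cube([71, 24, 823]);
translate([465, 382, 0]) cube([322, 24, 71]);
translate([465, 382, 752]) cube([322, 24, 71]);


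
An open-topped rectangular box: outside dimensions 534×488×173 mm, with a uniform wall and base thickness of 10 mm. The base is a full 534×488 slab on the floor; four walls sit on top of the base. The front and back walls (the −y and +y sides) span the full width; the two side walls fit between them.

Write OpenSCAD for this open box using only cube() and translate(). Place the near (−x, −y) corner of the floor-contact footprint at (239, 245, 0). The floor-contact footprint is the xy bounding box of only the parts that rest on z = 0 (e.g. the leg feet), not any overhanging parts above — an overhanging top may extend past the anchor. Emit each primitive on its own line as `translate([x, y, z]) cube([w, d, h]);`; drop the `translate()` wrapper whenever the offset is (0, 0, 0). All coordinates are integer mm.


translate([239, 245, 0]) cube([534, 488, 10]);
translate([239, 245, 10]) cube([534, 10, 163]);
translate([239, 723, 10]) cube([534, 10, 163]);
translate([239, 255, 10]) cube([10, 468, 163]);
translate([763, 255, 10]) cube([10, 468, 163]);


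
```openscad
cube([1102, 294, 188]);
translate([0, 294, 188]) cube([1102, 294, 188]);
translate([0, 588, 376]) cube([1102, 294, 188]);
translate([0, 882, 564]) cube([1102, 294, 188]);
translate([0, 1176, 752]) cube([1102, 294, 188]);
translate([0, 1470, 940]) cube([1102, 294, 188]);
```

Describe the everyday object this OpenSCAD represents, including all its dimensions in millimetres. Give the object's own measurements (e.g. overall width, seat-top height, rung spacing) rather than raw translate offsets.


A straight staircase of 6 solid steps. Each step is 1102 mm wide (x), 294 mm deep (y, the going) and 188 mm tall (the rise). The first step rests on the floor; each subsequent step sits one going further in +y and one rise higher in +z, directly behind and above the previous step with no overlap.


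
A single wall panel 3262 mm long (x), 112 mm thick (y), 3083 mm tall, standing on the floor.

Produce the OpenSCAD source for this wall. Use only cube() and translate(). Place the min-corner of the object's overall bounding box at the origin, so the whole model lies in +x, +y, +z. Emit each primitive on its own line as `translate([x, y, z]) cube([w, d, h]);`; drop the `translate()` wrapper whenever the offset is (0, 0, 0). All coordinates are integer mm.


cube([3262, 112, 3083]);


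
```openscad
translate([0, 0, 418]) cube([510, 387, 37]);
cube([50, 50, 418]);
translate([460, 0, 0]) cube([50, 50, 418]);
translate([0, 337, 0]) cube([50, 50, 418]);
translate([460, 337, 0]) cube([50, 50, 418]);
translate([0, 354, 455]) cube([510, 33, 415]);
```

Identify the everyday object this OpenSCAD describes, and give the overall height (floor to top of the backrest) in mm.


A chair. The overall height is 870 mm.

A slab on four corner posts with a tall panel at the back — a chair. The seat slab sits at z = 418 with thickness 37, and the 415 mm backrest starts at the seat top, so the overall height is 418 + 37 + 415 = 870 mm.


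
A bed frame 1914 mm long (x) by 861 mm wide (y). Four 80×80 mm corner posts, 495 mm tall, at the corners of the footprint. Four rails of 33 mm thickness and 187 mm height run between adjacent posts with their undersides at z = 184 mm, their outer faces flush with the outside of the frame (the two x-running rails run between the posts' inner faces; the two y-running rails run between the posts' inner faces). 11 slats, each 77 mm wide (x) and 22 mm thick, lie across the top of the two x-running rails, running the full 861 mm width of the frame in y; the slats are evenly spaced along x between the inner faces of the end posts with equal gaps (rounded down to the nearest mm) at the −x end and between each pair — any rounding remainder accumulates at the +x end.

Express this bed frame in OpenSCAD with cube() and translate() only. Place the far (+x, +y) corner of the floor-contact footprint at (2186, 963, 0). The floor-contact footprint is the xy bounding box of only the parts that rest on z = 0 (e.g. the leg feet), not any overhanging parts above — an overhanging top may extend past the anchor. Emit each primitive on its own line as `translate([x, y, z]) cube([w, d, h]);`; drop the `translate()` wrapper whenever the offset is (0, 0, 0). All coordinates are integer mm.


// slat z = rail_z + rail_h = 184 + 187 = 371
// slat gap = ⌊(1754 − 11·77) / 12⌋ = 75
translate([272, 102, 0]) cube([80, 80, 495]);
translate([272, 883, 0]) cube([80, 80, 495]);
translate([2106, 102, 0]) cube([80, 80, 495]);
translate([2106, 883, 0]) cube([80, 80, 495]);
translate([352, 102, 184]) cube([1754, 33, 187]);
translate([352, 930, 184]) cube([1754, 33, 187]);
translate([272, 182, 184]) cube([33, 701, 187]);
translate([2153, 182, 184]) cube([33, 701, 187]);
translate([427, 102, 371]) cube([77, 861, 22]);
translate([579, 102, 371]) cube([77, 861, 22]);
translate([731, 102, 371]) cube([77, 861, 22]);
translate([883, 102, 371]) cube([77, 861, 22]);
translate([1035, 102, 371]) cube([77, 861, 22]);
translate([1187, 102, 371]) cube([77, 861, 22]);
translate([1339, 102, 371]) cube([77, 861, 22]);
translate([1491, 102, 371]) cube([77, 861, 22]);
translate([1643, 102, 371]) cube([77, 861, 22]);
translate([1795, 102, 371]) cube([77, 861, 22]);
translate([1947, 102, 371]) cube([77, 861, 22]);


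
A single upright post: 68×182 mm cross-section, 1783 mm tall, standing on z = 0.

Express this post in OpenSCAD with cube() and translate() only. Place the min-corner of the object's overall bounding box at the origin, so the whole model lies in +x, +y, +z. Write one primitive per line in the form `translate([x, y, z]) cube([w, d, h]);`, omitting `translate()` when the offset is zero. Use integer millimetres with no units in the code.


cube([68, 182, 1783]);


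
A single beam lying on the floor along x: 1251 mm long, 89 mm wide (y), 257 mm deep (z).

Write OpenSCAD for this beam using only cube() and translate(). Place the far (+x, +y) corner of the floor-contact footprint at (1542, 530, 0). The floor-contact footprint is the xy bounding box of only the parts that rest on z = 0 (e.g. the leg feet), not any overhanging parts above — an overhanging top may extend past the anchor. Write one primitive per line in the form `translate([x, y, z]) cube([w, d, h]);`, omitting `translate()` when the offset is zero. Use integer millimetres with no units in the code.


translate([291, 441, 0]) cube([1251, 89, 257]);


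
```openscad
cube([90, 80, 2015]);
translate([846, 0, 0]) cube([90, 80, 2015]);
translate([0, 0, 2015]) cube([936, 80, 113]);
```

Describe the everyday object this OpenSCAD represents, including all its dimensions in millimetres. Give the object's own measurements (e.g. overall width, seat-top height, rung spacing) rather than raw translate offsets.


A door frame. The clear opening is 756 mm wide and 2015 mm high. Two 90 mm wide jambs, 80 mm deep, stand either side of the opening from the floor to the top of the opening. A 113 mm thick head sits across the top of both jambs, spanning the full outside width of the frame.


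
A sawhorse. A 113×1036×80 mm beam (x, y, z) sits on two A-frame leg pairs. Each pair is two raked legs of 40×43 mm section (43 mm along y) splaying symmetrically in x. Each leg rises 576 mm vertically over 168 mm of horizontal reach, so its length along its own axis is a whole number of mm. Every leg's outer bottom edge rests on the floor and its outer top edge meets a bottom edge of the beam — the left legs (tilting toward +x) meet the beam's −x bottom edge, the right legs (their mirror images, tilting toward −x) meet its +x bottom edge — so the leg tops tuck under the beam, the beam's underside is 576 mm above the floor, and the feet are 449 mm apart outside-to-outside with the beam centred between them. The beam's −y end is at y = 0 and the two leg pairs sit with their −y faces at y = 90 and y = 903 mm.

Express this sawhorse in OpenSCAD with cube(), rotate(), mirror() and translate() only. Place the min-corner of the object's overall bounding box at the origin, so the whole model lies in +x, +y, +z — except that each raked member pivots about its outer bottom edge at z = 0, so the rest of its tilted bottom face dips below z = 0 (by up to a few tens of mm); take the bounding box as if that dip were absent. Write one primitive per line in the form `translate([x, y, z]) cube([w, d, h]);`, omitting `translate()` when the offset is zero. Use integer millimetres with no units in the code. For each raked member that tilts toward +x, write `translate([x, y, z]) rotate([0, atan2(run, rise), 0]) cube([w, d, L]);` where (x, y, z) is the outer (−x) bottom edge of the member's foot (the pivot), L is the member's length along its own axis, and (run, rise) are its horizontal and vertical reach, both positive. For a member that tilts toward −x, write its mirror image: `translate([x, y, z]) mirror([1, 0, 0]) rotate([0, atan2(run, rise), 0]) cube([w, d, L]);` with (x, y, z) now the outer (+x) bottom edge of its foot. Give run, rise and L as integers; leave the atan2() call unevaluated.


translate([168, 0, 576]) cube([113, 1036, 80]);
translate([0, 90, 0]) rotate([0, atan2(168, 576), 0]) cube([40, 43, 600]);
translate([449, 90, 0]) mirror([1, 0, 0]) rotate([0, atan2(168, 576), 0]) cube([40, 43, 600]);
translate([0, 903, 0]) rotate([0, atan2(168, 576), 0]) cube([40, 43, 600]);
translate([449, 903, 0]) mirror([1, 0, 0]) rotate([0, atan2(168, 576), 0]) cube([40, 43, 600]);


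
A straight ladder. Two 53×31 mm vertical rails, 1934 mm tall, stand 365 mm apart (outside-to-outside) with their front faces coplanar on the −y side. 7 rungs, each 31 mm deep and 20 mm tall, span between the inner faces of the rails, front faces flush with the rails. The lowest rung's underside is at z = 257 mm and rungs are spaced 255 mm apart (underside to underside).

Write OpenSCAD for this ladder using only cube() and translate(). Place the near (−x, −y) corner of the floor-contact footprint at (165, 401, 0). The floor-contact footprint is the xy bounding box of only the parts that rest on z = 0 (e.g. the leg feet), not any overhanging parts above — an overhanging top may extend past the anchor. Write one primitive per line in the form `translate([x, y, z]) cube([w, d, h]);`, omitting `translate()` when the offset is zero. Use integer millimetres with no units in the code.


translate([165, 401, 0]) cube([53, 31, 1934]);
translate([477, 401, 0]) cube([53, 31, 1934]);
translate([218, 401, 257]) cube([259, 31, 20]);
translate([218, 401, 512]) cube([259, 31, 20]);
translate([218, 401, 767]) cube([259, 31, 20]);
translate([218, 401, 1022]) cube([259, 31, 20]);
translate([218, 401, 1277]) cube([259, 31, 20]);
translate([218, 401, 1532]) cube([259, 31, 20]);
translate([218, 401, 1787]) cube([259, 31, 20]);


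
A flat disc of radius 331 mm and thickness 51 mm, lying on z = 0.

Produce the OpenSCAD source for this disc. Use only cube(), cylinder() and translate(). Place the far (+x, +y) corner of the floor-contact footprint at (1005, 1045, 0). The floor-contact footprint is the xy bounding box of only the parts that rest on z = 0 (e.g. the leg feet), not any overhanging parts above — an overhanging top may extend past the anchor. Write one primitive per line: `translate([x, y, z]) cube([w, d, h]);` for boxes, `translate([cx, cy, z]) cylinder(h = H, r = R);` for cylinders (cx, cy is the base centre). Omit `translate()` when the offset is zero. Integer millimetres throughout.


translate([674, 714, 0]) cylinder(h = 51, r = 331);


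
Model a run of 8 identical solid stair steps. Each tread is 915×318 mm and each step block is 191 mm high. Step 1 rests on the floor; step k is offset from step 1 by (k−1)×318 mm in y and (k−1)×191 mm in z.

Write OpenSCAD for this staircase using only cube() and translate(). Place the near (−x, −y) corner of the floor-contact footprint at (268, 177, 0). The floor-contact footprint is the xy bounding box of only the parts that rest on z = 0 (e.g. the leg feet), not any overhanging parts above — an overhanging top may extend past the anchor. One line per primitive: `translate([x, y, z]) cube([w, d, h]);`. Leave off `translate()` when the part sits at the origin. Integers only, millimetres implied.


translate([268, 177, 0]) cube([915, 318, 191]);
translate([268, 495, 191]) cube([915, 318, 191]);
translate([268, 813, 382]) cube([915, 318, 191]);
translate([268, 1131, 573]) cube([915, 318, 191]);
translate([268, 1449, 764]) cube([915, 318, 191]);
translate([268, 1767, 955]) cube([915, 318, 191]);
translate([268, 2085, 1146]) cube([915, 318, 191]);
translate([268, 2403, 1337]) cube([915, 318, 191]);


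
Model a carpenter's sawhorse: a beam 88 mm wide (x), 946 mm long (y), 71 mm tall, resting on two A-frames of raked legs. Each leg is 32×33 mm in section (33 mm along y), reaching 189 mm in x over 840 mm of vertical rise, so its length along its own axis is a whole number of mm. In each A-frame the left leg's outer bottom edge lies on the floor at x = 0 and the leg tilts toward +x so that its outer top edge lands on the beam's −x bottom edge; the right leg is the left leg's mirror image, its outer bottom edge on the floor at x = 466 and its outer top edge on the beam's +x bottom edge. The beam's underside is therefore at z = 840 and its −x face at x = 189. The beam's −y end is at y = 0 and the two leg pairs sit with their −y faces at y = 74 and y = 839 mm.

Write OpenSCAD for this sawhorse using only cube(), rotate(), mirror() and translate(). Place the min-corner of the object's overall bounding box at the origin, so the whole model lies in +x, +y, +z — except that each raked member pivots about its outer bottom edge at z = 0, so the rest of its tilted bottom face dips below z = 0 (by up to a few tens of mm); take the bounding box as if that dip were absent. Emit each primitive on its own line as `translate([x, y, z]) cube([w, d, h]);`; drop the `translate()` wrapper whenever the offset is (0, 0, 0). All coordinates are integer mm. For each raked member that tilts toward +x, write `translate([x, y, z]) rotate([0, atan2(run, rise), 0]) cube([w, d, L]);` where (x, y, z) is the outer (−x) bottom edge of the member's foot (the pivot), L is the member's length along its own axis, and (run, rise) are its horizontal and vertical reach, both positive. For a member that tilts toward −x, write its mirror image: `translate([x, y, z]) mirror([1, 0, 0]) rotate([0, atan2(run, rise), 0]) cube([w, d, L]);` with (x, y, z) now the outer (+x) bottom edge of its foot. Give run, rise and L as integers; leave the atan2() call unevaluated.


// leg length = √(189² + 840²) = 861
// right-leg outer foot x = 2·189 + 88 = 466
// beam min-corner = (189, 0, 840)
translate([189, 0, 840]) cube([88, 946, 71]);
translate([0, 74, 0]) rotate([0, atan2(189, 840), 0]) cube([32, 33, 861]);
translate([466, 74, 0]) mirror([1, 0, 0]) rotate([0, atan2(189, 840), 0]) cube([32, 33, 861]);
translate([0, 839, 0]) rotate([0, atan2(189, 840), 0]) cube([32, 33, 861]);
translate([466, 839, 0]) mirror([1, 0, 0]) rotate([0, atan2(189, 840), 0]) cube([32, 33, 861]);


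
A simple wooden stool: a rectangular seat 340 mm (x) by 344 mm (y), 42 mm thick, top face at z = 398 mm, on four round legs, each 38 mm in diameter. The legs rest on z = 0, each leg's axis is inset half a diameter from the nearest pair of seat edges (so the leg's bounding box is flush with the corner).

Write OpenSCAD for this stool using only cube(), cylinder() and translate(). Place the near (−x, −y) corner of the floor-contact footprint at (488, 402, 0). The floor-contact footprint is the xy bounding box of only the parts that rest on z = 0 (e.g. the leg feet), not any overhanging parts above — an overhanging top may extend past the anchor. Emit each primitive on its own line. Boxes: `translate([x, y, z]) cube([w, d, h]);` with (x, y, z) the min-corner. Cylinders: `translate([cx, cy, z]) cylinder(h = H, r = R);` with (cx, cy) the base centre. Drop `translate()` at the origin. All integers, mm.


// leg_h = 398 - 42 = 356
translate([488, 402, 356]) cube([340, 344, 42]);
translate([507, 421, 0]) cylinder(h = 356, r = 19);
translate([809, 421, 0]) cylinder(h = 356, r = 19);
translate([507, 727, 0]) cylinder(h = 356, r = 19);
translate([809, 727, 0]) cylinder(h = 356, r = 19);


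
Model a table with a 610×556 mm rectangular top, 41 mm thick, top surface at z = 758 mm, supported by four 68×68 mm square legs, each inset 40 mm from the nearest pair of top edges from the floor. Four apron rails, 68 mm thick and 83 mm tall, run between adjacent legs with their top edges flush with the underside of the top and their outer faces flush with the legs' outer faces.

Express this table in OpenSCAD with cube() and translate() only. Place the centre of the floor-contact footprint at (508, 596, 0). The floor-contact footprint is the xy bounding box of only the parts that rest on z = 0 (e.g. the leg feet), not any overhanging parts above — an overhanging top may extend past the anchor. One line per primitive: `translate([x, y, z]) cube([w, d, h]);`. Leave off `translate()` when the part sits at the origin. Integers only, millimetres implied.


// leg_h = 758 - 41 = 717
// apron z = 717 - 83 = 634
translate([203, 318, 717]) cube([610, 556, 41]);
translate([243, 358, 0]) cube([68, 68, 717]);
translate([705, 358, 0]) cube([68, 68, 717]);
translate([243, 766, 0]) cube([68, 68, 717]);
translate([705, 766, 0]) cube([68, 68, 717]);
translate([311, 358, 634]) cube([394, 68, 83]);
translate([311, 766, 634]) cube([394, 68, 83]);
translate([243, 426, 634]) cube([68, 340, 83]);
translate([705, 426, 634]) cube([68, 340, 83]);


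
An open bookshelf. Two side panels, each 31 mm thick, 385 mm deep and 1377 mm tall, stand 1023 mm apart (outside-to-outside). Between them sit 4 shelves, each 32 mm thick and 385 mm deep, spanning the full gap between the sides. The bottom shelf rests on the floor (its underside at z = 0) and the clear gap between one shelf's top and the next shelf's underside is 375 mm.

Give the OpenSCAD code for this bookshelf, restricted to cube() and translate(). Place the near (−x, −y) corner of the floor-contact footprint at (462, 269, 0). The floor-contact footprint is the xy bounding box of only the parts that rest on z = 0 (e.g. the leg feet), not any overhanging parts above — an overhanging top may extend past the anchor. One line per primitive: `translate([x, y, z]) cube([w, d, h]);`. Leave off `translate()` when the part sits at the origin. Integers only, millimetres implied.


translate([462, 269, 0]) cube([31, 385, 1377]);
translate([1454, 269, 0]) cube([31, 385, 1377]);
translate([493, 269, 0]) cube([961, 385, 32]);
translate([493, 269, 407]) cube([961, 385, 32]);
translate([493, 269, 814]) cube([961, 385, 32]);
translate([493, 269, 1221]) cube([961, 385, 32]);


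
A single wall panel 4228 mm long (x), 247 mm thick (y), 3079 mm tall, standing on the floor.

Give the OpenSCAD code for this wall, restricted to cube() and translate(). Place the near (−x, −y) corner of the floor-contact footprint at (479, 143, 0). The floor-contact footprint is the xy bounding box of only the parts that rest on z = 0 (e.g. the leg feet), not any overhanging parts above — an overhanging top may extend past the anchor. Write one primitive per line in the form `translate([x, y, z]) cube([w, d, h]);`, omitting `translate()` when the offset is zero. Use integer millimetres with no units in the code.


translate([479, 143, 0]) cube([4228, 247, 3079]);


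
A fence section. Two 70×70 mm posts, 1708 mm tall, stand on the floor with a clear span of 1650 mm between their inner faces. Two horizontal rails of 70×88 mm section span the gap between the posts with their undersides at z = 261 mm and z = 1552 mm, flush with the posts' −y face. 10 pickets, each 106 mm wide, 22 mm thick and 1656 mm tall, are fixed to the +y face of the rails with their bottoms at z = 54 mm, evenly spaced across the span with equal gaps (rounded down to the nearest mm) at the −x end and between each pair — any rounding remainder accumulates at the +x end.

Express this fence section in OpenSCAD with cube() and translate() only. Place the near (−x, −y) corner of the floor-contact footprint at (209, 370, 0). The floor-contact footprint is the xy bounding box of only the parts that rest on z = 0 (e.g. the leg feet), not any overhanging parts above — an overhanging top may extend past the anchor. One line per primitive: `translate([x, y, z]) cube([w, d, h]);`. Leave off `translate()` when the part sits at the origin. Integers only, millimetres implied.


translate([209, 370, 0]) cube([70, 70, 1708]);
translate([1929, 370, 0]) cube([70, 70, 1708]);
translate([279, 370, 261]) cube([1650, 70, 88]);
translate([279, 370, 1552]) cube([1650, 70, 88]);
translate([332, 440, 54]) cube([106, 22, 1656]);
translate([491, 440, 54]) cube([106, 22, 1656]);
translate([650, 440, 54]) cube([106, 22, 1656]);
translate([809, 440, 54]) cube([106, 22, 1656]);
translate([968, 440, 54]) cube([106, 22, 1656]);
translate([1127, 440, 54]) cube([106, 22, 1656]);
translate([1286, 440, 54]) cube([106, 22, 1656]);
translate([1445, 440, 54]) cube([106, 22, 1656]);
translate([1604, 440, 54]) cube([106, 22, 1656]);
translate([1763, 440, 54]) cube([106, 22, 1656]);


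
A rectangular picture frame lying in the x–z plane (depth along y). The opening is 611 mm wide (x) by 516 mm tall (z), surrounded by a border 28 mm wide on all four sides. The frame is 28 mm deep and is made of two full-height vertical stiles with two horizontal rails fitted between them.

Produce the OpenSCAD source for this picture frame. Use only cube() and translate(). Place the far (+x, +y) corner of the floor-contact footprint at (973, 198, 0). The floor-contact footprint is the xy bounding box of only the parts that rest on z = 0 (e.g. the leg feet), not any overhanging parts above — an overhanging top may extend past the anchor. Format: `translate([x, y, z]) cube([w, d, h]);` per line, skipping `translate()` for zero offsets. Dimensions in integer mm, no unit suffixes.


translate([306, 170, 0]) cube([28, 28, 572]);
translate([945, 170, 0]) cube([28, 28, 572]);
translate([334, 170, 0]) cube([611, 28, 28]);
translate([334, 170, 544]) cube([611, 28, 28]);


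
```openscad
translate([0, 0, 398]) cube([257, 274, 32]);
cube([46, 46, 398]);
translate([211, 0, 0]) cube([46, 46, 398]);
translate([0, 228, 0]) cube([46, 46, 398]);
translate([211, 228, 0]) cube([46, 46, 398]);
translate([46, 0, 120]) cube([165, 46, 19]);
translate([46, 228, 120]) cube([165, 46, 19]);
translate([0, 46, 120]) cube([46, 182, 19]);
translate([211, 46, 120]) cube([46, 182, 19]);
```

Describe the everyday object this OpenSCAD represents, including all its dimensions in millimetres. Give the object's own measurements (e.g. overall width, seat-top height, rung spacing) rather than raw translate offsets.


A four-legged stool. The seat is a 257×274×32 mm slab whose top surface is at z = 430 mm; four square legs, each 46×46 mm in cross-section, run from the floor (z = 0) to the underside of the seat, each flush with a corner of the seat. Four stretchers, 46 mm wide and 19 mm tall, connect adjacent legs with their undersides at z = 120 mm, each running between the inner faces of the legs it joins and aligned with the legs' outer faces on the other axis.


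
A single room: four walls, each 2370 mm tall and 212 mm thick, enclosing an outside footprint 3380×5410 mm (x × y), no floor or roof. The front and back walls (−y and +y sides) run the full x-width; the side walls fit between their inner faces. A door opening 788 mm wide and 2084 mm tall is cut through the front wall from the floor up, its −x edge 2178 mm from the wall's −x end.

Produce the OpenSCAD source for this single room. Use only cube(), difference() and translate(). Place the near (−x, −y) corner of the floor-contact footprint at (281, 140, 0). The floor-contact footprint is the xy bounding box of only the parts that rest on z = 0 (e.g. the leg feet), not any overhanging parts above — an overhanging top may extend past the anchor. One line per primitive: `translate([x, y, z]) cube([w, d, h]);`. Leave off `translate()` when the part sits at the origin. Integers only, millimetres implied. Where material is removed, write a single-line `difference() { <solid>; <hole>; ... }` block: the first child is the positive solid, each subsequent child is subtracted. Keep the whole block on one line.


difference() { translate([281, 140, 0]) cube([3380, 212, 2370]); translate([2459, 140, 0]) cube([788, 212, 2084]); }
translate([281, 5338, 0]) cube([3380, 212, 2370]);
translate([281, 352, 0]) cube([212, 4986, 2370]);
translate([3449, 352, 0]) cube([212, 4986, 2370]);


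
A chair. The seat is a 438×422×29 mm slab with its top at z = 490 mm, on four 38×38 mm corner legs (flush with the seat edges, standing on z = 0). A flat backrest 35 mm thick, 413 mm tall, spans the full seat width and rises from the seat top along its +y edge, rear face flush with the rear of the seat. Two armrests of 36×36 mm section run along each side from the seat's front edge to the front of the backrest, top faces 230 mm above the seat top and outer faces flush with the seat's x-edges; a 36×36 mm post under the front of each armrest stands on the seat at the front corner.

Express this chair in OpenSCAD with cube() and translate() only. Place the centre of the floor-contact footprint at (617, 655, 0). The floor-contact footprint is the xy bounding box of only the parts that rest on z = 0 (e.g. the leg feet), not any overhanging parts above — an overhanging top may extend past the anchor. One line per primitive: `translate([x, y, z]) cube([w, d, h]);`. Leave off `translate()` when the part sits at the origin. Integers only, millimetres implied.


// leg_h = 490 - 29 = 461
// arm post h = 230 - 36 = 194
translate([398, 444, 461]) cube([438, 422, 29]);
translate([398, 444, 0]) cube([38, 38, 461]);
translate([798, 444, 0]) cube([38, 38, 461]);
translate([398, 828, 0]) cube([38, 38, 461]);
translate([798, 828, 0]) cube([38, 38, 461]);
translate([398, 831, 490]) cube([438, 35, 413]);
translate([398, 444, 684]) cube([36, 387, 36]);
translate([800, 444, 684]) cube([36, 387, 36]);
translate([398, 444, 490]) cube([36, 36, 194]);
translate([800, 444, 490]) cube([36, 36, 194]);


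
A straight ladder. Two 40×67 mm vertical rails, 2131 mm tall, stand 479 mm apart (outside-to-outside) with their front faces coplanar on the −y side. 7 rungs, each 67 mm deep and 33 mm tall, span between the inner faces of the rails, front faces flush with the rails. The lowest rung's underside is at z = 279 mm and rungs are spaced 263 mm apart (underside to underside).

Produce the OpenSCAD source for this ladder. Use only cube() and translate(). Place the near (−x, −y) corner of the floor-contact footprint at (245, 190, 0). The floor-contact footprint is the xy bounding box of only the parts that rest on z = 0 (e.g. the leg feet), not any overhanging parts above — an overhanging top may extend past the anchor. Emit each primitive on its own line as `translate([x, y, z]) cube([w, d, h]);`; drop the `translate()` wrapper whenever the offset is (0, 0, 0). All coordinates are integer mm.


translate([245, 190, 0]) cube([40, 67, 2131]);
translate([684, 190, 0]) cube([40, 67, 2131]);
translate([285, 190, 279]) cube([399, 67, 33]);
translate([285, 190, 542]) cube([399, 67, 33]);
translate([285, 190, 805]) cube([399, 67, 33]);
translate([285, 190, 1068]) cube([399, 67, 33]);
translate([285, 190, 1331]) cube([399, 67, 33]);
translate([285, 190, 1594]) cube([399, 67, 33]);
translate([285, 190, 1857]) cube([399, 67, 33]);


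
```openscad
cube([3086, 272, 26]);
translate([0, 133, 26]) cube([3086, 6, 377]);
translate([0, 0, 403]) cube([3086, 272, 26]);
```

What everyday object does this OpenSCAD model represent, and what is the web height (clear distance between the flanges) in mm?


An I-beam. The web height is 377 mm.

Two wide flanges with a thin centred web — an I-beam. Overall 429 mm minus two 26 mm flanges gives a web of 429 − 2·26 = 377 mm.
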